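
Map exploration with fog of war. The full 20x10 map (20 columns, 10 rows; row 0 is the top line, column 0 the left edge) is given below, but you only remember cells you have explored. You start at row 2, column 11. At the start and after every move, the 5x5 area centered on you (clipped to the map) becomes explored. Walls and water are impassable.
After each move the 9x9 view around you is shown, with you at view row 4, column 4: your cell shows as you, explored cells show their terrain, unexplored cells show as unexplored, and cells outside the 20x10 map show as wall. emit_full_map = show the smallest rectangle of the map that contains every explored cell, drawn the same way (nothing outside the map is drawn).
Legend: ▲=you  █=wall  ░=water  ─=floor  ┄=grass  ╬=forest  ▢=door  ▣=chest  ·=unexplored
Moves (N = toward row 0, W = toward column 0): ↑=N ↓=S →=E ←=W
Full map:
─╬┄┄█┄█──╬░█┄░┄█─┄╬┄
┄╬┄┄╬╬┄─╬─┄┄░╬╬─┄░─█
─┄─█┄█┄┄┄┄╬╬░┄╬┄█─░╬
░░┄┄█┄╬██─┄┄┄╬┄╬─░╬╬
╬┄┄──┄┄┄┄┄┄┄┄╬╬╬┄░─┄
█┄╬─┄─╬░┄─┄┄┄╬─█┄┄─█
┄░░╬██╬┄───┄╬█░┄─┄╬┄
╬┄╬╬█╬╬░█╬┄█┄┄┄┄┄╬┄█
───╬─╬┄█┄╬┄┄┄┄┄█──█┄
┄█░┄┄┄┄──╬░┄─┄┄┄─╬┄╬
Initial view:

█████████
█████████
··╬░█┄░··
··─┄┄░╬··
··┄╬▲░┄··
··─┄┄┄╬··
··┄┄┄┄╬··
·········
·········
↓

█████████
··╬░█┄░··
··─┄┄░╬··
··┄╬╬░┄··
··─┄▲┄╬··
··┄┄┄┄╬··
··─┄┄┄╬··
·········
·········

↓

··╬░█┄░··
··─┄┄░╬··
··┄╬╬░┄··
··─┄┄┄╬··
··┄┄▲┄╬··
··─┄┄┄╬··
··──┄╬█··
·········
·········

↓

··─┄┄░╬··
··┄╬╬░┄··
··─┄┄┄╬··
··┄┄┄┄╬··
··─┄▲┄╬··
··──┄╬█··
··╬┄█┄┄··
·········
·········

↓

··┄╬╬░┄··
··─┄┄┄╬··
··┄┄┄┄╬··
··─┄┄┄╬··
··──▲╬█··
··╬┄█┄┄··
··╬┄┄┄┄··
·········
█████████

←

···┄╬╬░┄·
···─┄┄┄╬·
··┄┄┄┄┄╬·
··┄─┄┄┄╬·
··──▲┄╬█·
··█╬┄█┄┄·
··┄╬┄┄┄┄·
·········
█████████

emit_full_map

·╬░█┄░
·─┄┄░╬
·┄╬╬░┄
·─┄┄┄╬
┄┄┄┄┄╬
┄─┄┄┄╬
──▲┄╬█
█╬┄█┄┄
┄╬┄┄┄┄

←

····┄╬╬░┄
····─┄┄┄╬
··┄┄┄┄┄┄╬
··░┄─┄┄┄╬
··┄─▲─┄╬█
··░█╬┄█┄┄
··█┄╬┄┄┄┄
·········
█████████

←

·····┄╬╬░
·····─┄┄┄
··┄┄┄┄┄┄┄
··╬░┄─┄┄┄
··╬┄▲──┄╬
··╬░█╬┄█┄
··┄█┄╬┄┄┄
·········
█████████

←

······┄╬╬
······─┄┄
··┄┄┄┄┄┄┄
··─╬░┄─┄┄
··█╬▲───┄
··╬╬░█╬┄█
··╬┄█┄╬┄┄
·········
█████████

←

·······┄╬
·······─┄
··─┄┄┄┄┄┄
··┄─╬░┄─┄
··██▲┄───
··█╬╬░█╬┄
··─╬┄█┄╬┄
·········
█████████

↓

·······─┄
··─┄┄┄┄┄┄
··┄─╬░┄─┄
··██╬┄───
··█╬▲░█╬┄
··─╬┄█┄╬┄
··┄┄┄──··
█████████
█████████

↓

··─┄┄┄┄┄┄
··┄─╬░┄─┄
··██╬┄───
··█╬╬░█╬┄
··─╬▲█┄╬┄
··┄┄┄──··
█████████
█████████
█████████

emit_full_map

·····╬░█┄░
·····─┄┄░╬
·····┄╬╬░┄
·····─┄┄┄╬
─┄┄┄┄┄┄┄┄╬
┄─╬░┄─┄┄┄╬
██╬┄───┄╬█
█╬╬░█╬┄█┄┄
─╬▲█┄╬┄┄┄┄
┄┄┄──·····

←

···─┄┄┄┄┄
···┄─╬░┄─
··╬██╬┄──
··╬█╬╬░█╬
··╬─▲┄█┄╬
··┄┄┄┄──·
█████████
█████████
█████████

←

····─┄┄┄┄
····┄─╬░┄
··░╬██╬┄─
··╬╬█╬╬░█
··─╬▲╬┄█┄
··░┄┄┄┄──
█████████
█████████
█████████

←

█····─┄┄┄
█····┄─╬░
█·░░╬██╬┄
█·┄╬╬█╬╬░
█·──▲─╬┄█
█·█░┄┄┄┄─
█████████
█████████
█████████

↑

█········
█····─┄┄┄
█·┄╬─┄─╬░
█·░░╬██╬┄
█·┄╬▲█╬╬░
█·──╬─╬┄█
█·█░┄┄┄┄─
█████████
█████████

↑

█········
█········
█·┄┄──┄┄┄
█·┄╬─┄─╬░
█·░░▲██╬┄
█·┄╬╬█╬╬░
█·──╬─╬┄█
█·█░┄┄┄┄─
█████████

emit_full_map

········╬░█┄░
········─┄┄░╬
········┄╬╬░┄
········─┄┄┄╬
┄┄──┄┄┄┄┄┄┄┄╬
┄╬─┄─╬░┄─┄┄┄╬
░░▲██╬┄───┄╬█
┄╬╬█╬╬░█╬┄█┄┄
──╬─╬┄█┄╬┄┄┄┄
█░┄┄┄┄──·····

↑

█········
█········
█·░┄┄█┄··
█·┄┄──┄┄┄
█·┄╬▲┄─╬░
█·░░╬██╬┄
█·┄╬╬█╬╬░
█·──╬─╬┄█
█·█░┄┄┄┄─

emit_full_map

········╬░█┄░
········─┄┄░╬
········┄╬╬░┄
░┄┄█┄···─┄┄┄╬
┄┄──┄┄┄┄┄┄┄┄╬
┄╬▲┄─╬░┄─┄┄┄╬
░░╬██╬┄───┄╬█
┄╬╬█╬╬░█╬┄█┄┄
──╬─╬┄█┄╬┄┄┄┄
█░┄┄┄┄──·····


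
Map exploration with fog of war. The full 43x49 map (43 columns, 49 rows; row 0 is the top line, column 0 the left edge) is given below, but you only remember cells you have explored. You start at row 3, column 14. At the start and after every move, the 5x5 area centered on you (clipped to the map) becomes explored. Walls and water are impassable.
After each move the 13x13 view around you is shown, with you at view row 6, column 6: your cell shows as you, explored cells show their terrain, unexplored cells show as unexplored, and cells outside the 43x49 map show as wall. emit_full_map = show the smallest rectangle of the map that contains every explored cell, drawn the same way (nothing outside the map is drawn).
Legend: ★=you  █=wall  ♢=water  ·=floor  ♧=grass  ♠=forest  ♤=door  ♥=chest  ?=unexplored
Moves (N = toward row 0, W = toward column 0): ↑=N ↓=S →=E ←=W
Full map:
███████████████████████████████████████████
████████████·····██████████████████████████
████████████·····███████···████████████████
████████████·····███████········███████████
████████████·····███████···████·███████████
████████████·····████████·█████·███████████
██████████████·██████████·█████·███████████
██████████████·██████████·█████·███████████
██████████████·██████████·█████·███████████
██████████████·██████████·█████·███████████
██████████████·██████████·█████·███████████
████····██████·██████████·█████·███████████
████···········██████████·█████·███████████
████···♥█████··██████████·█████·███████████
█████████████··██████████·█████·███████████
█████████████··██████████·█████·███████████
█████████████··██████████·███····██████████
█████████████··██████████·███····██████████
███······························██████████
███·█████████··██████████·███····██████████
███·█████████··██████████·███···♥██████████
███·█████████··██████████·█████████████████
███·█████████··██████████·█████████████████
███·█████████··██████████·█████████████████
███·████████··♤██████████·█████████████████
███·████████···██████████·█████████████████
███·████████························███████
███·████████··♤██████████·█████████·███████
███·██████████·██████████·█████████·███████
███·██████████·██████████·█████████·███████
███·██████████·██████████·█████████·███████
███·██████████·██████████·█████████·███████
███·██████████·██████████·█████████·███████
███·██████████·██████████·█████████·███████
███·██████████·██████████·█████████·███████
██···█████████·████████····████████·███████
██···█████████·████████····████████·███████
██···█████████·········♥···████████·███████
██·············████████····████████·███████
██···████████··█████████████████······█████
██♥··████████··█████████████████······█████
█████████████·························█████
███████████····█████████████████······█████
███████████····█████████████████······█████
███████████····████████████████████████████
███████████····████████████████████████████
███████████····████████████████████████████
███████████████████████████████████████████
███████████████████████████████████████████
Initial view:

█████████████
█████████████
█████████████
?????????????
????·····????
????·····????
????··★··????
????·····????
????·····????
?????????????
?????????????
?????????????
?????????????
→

█████████████
█████████████
█████████████
?????????????
???·····█????
???·····█????
???···★·█????
???·····█????
???·····█????
?????????????
?????????????
?????????????
?????????????

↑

█████████████
█████████████
█████████████
█████████████
????█████????
???·····█????
???···★·█????
???·····█????
???·····█????
???·····█????
?????????????
?????????????
?????????????

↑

█████████████
█████████████
█████████████
█████████████
█████████████
????█████????
???···★·█????
???·····█????
???·····█????
???·····█????
???·····█????
?????????????
?????????????

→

█████████████
█████████████
█████████████
█████████████
█████████████
???██████????
??····★██????
??·····██????
??·····██????
??·····█?????
??·····█?????
?????????????
?????????????

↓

█████████████
█████████████
█████████████
█████████████
???██████????
??·····██????
??····★██????
??·····██????
??·····██????
??·····█?????
?????????????
?????????????
?????????????

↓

█████████████
█████████████
█████████████
???██████????
??·····██????
??·····██????
??····★██????
??·····██????
??·····██????
?????????????
?????????????
?????????????
?????????????

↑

█████████████
█████████████
█████████████
█████████████
???██████????
??·····██????
??····★██????
??·····██????
??·····██????
??·····██????
?????????????
?????????????
?????????????

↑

█████████████
█████████████
█████████████
█████████████
█████████████
???██████????
??····★██????
??·····██????
??·····██????
??·····██????
??·····██????
?????????????
?????????????

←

█████████████
█████████████
█████████████
█████████████
█████████████
????██████???
???···★·██???
???·····██???
???·····██???
???·····██???
???·····██???
?????????????
?????????????

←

█████████████
█████████████
█████████████
█████████████
█████████████
????███████??
????··★··██??
????·····██??
????·····██??
????·····██??
????·····██??
?????????????
?????????????

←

█████████████
█████████████
█████████████
█████████████
█████████████
????████████?
????█·★···██?
????█·····██?
????█·····██?
?????·····██?
?????·····██?
?????????????
?????????????

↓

█████████████
█████████████
█████████████
█████████████
????████████?
????█·····██?
????█·★···██?
????█·····██?
????█·····██?
?????·····██?
?????????????
?????????????
?????????????

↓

█████████████
█████████████
█████████████
????████████?
????█·····██?
????█·····██?
????█·★···██?
????█·····██?
????█·····██?
?????????????
?????????????
?????????????
?????????????

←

█████████████
█████████████
█████████████
?????████████
????██·····██
????██·····██
????██★····██
????██·····██
????██·····██
?????????????
?????????????
?????????????
?????????????

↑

█████████████
█████████████
█████████████
█████████████
????█████████
????██·····██
????██★····██
????██·····██
????██·····██
????██·····██
?????????????
?????????????
?????????????

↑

█████████████
█████████████
█████████████
█████████████
█████████████
????█████████
????██★····██
????██·····██
????██·····██
????██·····██
????██·····██
?????????????
?????????????

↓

█████████████
█████████████
█████████████
█████████████
????█████████
????██·····██
????██★····██
????██·····██
????██·····██
????██·····██
?????????????
?????????????
?????????????

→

█████████████
█████████████
█████████████
█████████████
???█████████?
???██·····██?
???██·★···██?
???██·····██?
???██·····██?
???██·····██?
?????????????
?????????????
?????????????

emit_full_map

█████████
██·····██
██·★···██
██·····██
██·····██
██·····██


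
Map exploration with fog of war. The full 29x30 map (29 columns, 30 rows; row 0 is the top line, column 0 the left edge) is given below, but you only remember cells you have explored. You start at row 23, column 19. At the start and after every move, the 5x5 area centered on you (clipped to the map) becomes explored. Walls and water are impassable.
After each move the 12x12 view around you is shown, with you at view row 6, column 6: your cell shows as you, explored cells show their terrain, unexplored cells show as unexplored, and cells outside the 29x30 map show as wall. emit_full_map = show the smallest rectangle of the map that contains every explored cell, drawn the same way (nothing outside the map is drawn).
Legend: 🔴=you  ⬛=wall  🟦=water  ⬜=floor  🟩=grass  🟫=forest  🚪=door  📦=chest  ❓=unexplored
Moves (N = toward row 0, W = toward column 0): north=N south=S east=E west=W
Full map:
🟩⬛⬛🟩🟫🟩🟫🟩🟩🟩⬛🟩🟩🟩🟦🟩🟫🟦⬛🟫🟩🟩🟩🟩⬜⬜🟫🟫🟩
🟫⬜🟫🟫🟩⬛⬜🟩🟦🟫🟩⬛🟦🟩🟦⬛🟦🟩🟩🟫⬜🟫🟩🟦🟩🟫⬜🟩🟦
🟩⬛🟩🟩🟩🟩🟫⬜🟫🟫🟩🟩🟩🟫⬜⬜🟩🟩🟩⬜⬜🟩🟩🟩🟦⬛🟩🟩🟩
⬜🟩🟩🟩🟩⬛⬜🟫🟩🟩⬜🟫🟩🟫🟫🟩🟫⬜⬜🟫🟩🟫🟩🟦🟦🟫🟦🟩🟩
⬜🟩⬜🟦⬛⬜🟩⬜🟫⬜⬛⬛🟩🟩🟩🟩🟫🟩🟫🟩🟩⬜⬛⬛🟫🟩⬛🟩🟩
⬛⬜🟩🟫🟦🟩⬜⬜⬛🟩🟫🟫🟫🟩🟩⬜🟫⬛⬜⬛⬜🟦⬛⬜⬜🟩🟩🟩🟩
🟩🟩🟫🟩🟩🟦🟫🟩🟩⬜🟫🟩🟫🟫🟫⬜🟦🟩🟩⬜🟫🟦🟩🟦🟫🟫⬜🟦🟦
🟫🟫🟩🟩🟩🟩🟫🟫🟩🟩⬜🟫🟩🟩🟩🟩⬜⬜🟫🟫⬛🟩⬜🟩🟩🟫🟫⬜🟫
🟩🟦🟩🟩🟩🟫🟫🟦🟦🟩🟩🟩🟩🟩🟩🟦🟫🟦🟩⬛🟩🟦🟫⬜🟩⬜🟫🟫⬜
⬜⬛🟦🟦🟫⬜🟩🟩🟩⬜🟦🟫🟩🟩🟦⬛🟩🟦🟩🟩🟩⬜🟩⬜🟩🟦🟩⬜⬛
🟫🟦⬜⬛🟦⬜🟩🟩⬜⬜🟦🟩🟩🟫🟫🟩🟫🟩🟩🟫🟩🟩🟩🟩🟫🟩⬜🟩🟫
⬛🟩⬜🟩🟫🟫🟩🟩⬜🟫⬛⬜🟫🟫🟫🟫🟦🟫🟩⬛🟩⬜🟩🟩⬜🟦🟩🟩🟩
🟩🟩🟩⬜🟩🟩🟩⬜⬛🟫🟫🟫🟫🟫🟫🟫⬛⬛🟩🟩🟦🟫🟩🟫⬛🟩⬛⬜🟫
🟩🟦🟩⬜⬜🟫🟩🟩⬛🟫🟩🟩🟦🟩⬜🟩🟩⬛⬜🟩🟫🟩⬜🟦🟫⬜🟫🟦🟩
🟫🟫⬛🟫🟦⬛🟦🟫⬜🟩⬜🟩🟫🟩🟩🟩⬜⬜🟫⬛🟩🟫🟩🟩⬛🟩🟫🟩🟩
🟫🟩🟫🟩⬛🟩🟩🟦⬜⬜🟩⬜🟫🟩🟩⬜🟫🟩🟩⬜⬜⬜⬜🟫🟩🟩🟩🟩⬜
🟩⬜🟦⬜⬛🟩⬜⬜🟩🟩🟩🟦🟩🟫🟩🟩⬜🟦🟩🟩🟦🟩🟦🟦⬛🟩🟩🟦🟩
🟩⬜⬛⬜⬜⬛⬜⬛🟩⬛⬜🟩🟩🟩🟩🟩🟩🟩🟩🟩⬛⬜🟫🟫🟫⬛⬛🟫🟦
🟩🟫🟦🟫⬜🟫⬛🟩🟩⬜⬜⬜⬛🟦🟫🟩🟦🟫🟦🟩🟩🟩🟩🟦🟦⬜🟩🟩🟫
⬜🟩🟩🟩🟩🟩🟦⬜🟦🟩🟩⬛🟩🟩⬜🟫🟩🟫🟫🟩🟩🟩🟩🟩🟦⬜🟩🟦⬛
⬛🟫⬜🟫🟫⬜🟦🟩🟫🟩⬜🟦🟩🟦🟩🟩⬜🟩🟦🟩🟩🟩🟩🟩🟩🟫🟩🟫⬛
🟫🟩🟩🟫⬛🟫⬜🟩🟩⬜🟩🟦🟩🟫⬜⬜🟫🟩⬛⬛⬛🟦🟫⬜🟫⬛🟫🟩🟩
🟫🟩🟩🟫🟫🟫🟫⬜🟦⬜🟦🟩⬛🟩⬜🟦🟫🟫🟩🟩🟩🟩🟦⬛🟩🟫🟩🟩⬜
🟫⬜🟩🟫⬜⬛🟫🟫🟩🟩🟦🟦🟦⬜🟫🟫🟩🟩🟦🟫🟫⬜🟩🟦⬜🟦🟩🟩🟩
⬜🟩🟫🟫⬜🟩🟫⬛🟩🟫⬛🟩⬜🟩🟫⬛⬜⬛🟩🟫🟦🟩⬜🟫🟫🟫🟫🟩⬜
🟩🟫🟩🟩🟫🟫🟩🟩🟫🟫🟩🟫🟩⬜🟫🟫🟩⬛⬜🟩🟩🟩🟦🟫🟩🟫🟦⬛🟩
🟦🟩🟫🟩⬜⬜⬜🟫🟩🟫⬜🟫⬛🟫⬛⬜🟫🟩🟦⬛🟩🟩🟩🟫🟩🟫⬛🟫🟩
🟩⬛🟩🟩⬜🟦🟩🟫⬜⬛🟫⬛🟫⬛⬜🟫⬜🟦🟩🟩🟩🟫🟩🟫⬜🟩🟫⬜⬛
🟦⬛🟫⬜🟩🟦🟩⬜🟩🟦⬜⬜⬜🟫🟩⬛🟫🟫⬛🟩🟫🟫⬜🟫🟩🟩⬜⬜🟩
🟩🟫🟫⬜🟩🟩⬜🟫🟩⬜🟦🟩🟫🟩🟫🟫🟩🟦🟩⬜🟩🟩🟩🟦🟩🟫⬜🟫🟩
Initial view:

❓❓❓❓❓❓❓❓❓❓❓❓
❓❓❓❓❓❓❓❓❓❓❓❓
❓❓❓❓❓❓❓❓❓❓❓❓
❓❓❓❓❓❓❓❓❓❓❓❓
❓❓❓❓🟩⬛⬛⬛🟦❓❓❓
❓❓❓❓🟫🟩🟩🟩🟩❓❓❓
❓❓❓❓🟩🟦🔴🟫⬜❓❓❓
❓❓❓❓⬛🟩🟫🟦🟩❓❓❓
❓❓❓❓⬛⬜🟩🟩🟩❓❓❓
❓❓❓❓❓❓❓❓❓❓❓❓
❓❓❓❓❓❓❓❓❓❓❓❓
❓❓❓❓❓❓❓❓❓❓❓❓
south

❓❓❓❓❓❓❓❓❓❓❓❓
❓❓❓❓❓❓❓❓❓❓❓❓
❓❓❓❓❓❓❓❓❓❓❓❓
❓❓❓❓🟩⬛⬛⬛🟦❓❓❓
❓❓❓❓🟫🟩🟩🟩🟩❓❓❓
❓❓❓❓🟩🟦🟫🟫⬜❓❓❓
❓❓❓❓⬛🟩🔴🟦🟩❓❓❓
❓❓❓❓⬛⬜🟩🟩🟩❓❓❓
❓❓❓❓🟩🟦⬛🟩🟩❓❓❓
❓❓❓❓❓❓❓❓❓❓❓❓
❓❓❓❓❓❓❓❓❓❓❓❓
❓❓❓❓❓❓❓❓❓❓❓❓

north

❓❓❓❓❓❓❓❓❓❓❓❓
❓❓❓❓❓❓❓❓❓❓❓❓
❓❓❓❓❓❓❓❓❓❓❓❓
❓❓❓❓❓❓❓❓❓❓❓❓
❓❓❓❓🟩⬛⬛⬛🟦❓❓❓
❓❓❓❓🟫🟩🟩🟩🟩❓❓❓
❓❓❓❓🟩🟦🔴🟫⬜❓❓❓
❓❓❓❓⬛🟩🟫🟦🟩❓❓❓
❓❓❓❓⬛⬜🟩🟩🟩❓❓❓
❓❓❓❓🟩🟦⬛🟩🟩❓❓❓
❓❓❓❓❓❓❓❓❓❓❓❓
❓❓❓❓❓❓❓❓❓❓❓❓

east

❓❓❓❓❓❓❓❓❓❓❓❓
❓❓❓❓❓❓❓❓❓❓❓❓
❓❓❓❓❓❓❓❓❓❓❓❓
❓❓❓❓❓❓❓❓❓❓❓❓
❓❓❓🟩⬛⬛⬛🟦🟫❓❓❓
❓❓❓🟫🟩🟩🟩🟩🟦❓❓❓
❓❓❓🟩🟦🟫🔴⬜🟩❓❓❓
❓❓❓⬛🟩🟫🟦🟩⬜❓❓❓
❓❓❓⬛⬜🟩🟩🟩🟦❓❓❓
❓❓❓🟩🟦⬛🟩🟩❓❓❓❓
❓❓❓❓❓❓❓❓❓❓❓❓
❓❓❓❓❓❓❓❓❓❓❓❓

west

❓❓❓❓❓❓❓❓❓❓❓❓
❓❓❓❓❓❓❓❓❓❓❓❓
❓❓❓❓❓❓❓❓❓❓❓❓
❓❓❓❓❓❓❓❓❓❓❓❓
❓❓❓❓🟩⬛⬛⬛🟦🟫❓❓
❓❓❓❓🟫🟩🟩🟩🟩🟦❓❓
❓❓❓❓🟩🟦🔴🟫⬜🟩❓❓
❓❓❓❓⬛🟩🟫🟦🟩⬜❓❓
❓❓❓❓⬛⬜🟩🟩🟩🟦❓❓
❓❓❓❓🟩🟦⬛🟩🟩❓❓❓
❓❓❓❓❓❓❓❓❓❓❓❓
❓❓❓❓❓❓❓❓❓❓❓❓

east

❓❓❓❓❓❓❓❓❓❓❓❓
❓❓❓❓❓❓❓❓❓❓❓❓
❓❓❓❓❓❓❓❓❓❓❓❓
❓❓❓❓❓❓❓❓❓❓❓❓
❓❓❓🟩⬛⬛⬛🟦🟫❓❓❓
❓❓❓🟫🟩🟩🟩🟩🟦❓❓❓
❓❓❓🟩🟦🟫🔴⬜🟩❓❓❓
❓❓❓⬛🟩🟫🟦🟩⬜❓❓❓
❓❓❓⬛⬜🟩🟩🟩🟦❓❓❓
❓❓❓🟩🟦⬛🟩🟩❓❓❓❓
❓❓❓❓❓❓❓❓❓❓❓❓
❓❓❓❓❓❓❓❓❓❓❓❓

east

❓❓❓❓❓❓❓❓❓❓❓❓
❓❓❓❓❓❓❓❓❓❓❓❓
❓❓❓❓❓❓❓❓❓❓❓❓
❓❓❓❓❓❓❓❓❓❓❓❓
❓❓🟩⬛⬛⬛🟦🟫⬜❓❓❓
❓❓🟫🟩🟩🟩🟩🟦⬛❓❓❓
❓❓🟩🟦🟫🟫🔴🟩🟦❓❓❓
❓❓⬛🟩🟫🟦🟩⬜🟫❓❓❓
❓❓⬛⬜🟩🟩🟩🟦🟫❓❓❓
❓❓🟩🟦⬛🟩🟩❓❓❓❓❓
❓❓❓❓❓❓❓❓❓❓❓❓
❓❓❓❓❓❓❓❓❓❓❓❓

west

❓❓❓❓❓❓❓❓❓❓❓❓
❓❓❓❓❓❓❓❓❓❓❓❓
❓❓❓❓❓❓❓❓❓❓❓❓
❓❓❓❓❓❓❓❓❓❓❓❓
❓❓❓🟩⬛⬛⬛🟦🟫⬜❓❓
❓❓❓🟫🟩🟩🟩🟩🟦⬛❓❓
❓❓❓🟩🟦🟫🔴⬜🟩🟦❓❓
❓❓❓⬛🟩🟫🟦🟩⬜🟫❓❓
❓❓❓⬛⬜🟩🟩🟩🟦🟫❓❓
❓❓❓🟩🟦⬛🟩🟩❓❓❓❓
❓❓❓❓❓❓❓❓❓❓❓❓
❓❓❓❓❓❓❓❓❓❓❓❓

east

❓❓❓❓❓❓❓❓❓❓❓❓
❓❓❓❓❓❓❓❓❓❓❓❓
❓❓❓❓❓❓❓❓❓❓❓❓
❓❓❓❓❓❓❓❓❓❓❓❓
❓❓🟩⬛⬛⬛🟦🟫⬜❓❓❓
❓❓🟫🟩🟩🟩🟩🟦⬛❓❓❓
❓❓🟩🟦🟫🟫🔴🟩🟦❓❓❓
❓❓⬛🟩🟫🟦🟩⬜🟫❓❓❓
❓❓⬛⬜🟩🟩🟩🟦🟫❓❓❓
❓❓🟩🟦⬛🟩🟩❓❓❓❓❓
❓❓❓❓❓❓❓❓❓❓❓❓
❓❓❓❓❓❓❓❓❓❓❓❓

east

❓❓❓❓❓❓❓❓❓❓❓❓
❓❓❓❓❓❓❓❓❓❓❓❓
❓❓❓❓❓❓❓❓❓❓❓❓
❓❓❓❓❓❓❓❓❓❓❓❓
❓🟩⬛⬛⬛🟦🟫⬜🟫❓❓❓
❓🟫🟩🟩🟩🟩🟦⬛🟩❓❓❓
❓🟩🟦🟫🟫⬜🔴🟦⬜❓❓❓
❓⬛🟩🟫🟦🟩⬜🟫🟫❓❓❓
❓⬛⬜🟩🟩🟩🟦🟫🟩❓❓❓
❓🟩🟦⬛🟩🟩❓❓❓❓❓❓
❓❓❓❓❓❓❓❓❓❓❓❓
❓❓❓❓❓❓❓❓❓❓❓❓

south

❓❓❓❓❓❓❓❓❓❓❓❓
❓❓❓❓❓❓❓❓❓❓❓❓
❓❓❓❓❓❓❓❓❓❓❓❓
❓🟩⬛⬛⬛🟦🟫⬜🟫❓❓❓
❓🟫🟩🟩🟩🟩🟦⬛🟩❓❓❓
❓🟩🟦🟫🟫⬜🟩🟦⬜❓❓❓
❓⬛🟩🟫🟦🟩🔴🟫🟫❓❓❓
❓⬛⬜🟩🟩🟩🟦🟫🟩❓❓❓
❓🟩🟦⬛🟩🟩🟩🟫🟩❓❓❓
❓❓❓❓❓❓❓❓❓❓❓❓
❓❓❓❓❓❓❓❓❓❓❓❓
❓❓❓❓❓❓❓❓❓❓❓❓

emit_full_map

🟩⬛⬛⬛🟦🟫⬜🟫
🟫🟩🟩🟩🟩🟦⬛🟩
🟩🟦🟫🟫⬜🟩🟦⬜
⬛🟩🟫🟦🟩🔴🟫🟫
⬛⬜🟩🟩🟩🟦🟫🟩
🟩🟦⬛🟩🟩🟩🟫🟩

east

❓❓❓❓❓❓❓❓❓❓❓❓
❓❓❓❓❓❓❓❓❓❓❓❓
❓❓❓❓❓❓❓❓❓❓❓❓
🟩⬛⬛⬛🟦🟫⬜🟫❓❓❓❓
🟫🟩🟩🟩🟩🟦⬛🟩🟫❓❓❓
🟩🟦🟫🟫⬜🟩🟦⬜🟦❓❓❓
⬛🟩🟫🟦🟩⬜🔴🟫🟫❓❓❓
⬛⬜🟩🟩🟩🟦🟫🟩🟫❓❓❓
🟩🟦⬛🟩🟩🟩🟫🟩🟫❓❓❓
❓❓❓❓❓❓❓❓❓❓❓❓
❓❓❓❓❓❓❓❓❓❓❓❓
❓❓❓❓❓❓❓❓❓❓❓❓

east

❓❓❓❓❓❓❓❓❓❓❓⬛
❓❓❓❓❓❓❓❓❓❓❓⬛
❓❓❓❓❓❓❓❓❓❓❓⬛
⬛⬛⬛🟦🟫⬜🟫❓❓❓❓⬛
🟩🟩🟩🟩🟦⬛🟩🟫🟩❓❓⬛
🟦🟫🟫⬜🟩🟦⬜🟦🟩❓❓⬛
🟩🟫🟦🟩⬜🟫🔴🟫🟫❓❓⬛
⬜🟩🟩🟩🟦🟫🟩🟫🟦❓❓⬛
🟦⬛🟩🟩🟩🟫🟩🟫⬛❓❓⬛
❓❓❓❓❓❓❓❓❓❓❓⬛
❓❓❓❓❓❓❓❓❓❓❓⬛
❓❓❓❓❓❓❓❓❓❓❓⬛

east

❓❓❓❓❓❓❓❓❓❓⬛⬛
❓❓❓❓❓❓❓❓❓❓⬛⬛
❓❓❓❓❓❓❓❓❓❓⬛⬛
⬛⬛🟦🟫⬜🟫❓❓❓❓⬛⬛
🟩🟩🟩🟦⬛🟩🟫🟩🟩❓⬛⬛
🟫🟫⬜🟩🟦⬜🟦🟩🟩❓⬛⬛
🟫🟦🟩⬜🟫🟫🔴🟫🟩❓⬛⬛
🟩🟩🟩🟦🟫🟩🟫🟦⬛❓⬛⬛
⬛🟩🟩🟩🟫🟩🟫⬛🟫❓⬛⬛
❓❓❓❓❓❓❓❓❓❓⬛⬛
❓❓❓❓❓❓❓❓❓❓⬛⬛
❓❓❓❓❓❓❓❓❓❓⬛⬛

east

❓❓❓❓❓❓❓❓❓⬛⬛⬛
❓❓❓❓❓❓❓❓❓⬛⬛⬛
❓❓❓❓❓❓❓❓❓⬛⬛⬛
⬛🟦🟫⬜🟫❓❓❓❓⬛⬛⬛
🟩🟩🟦⬛🟩🟫🟩🟩⬜⬛⬛⬛
🟫⬜🟩🟦⬜🟦🟩🟩🟩⬛⬛⬛
🟦🟩⬜🟫🟫🟫🔴🟩⬜⬛⬛⬛
🟩🟩🟦🟫🟩🟫🟦⬛🟩⬛⬛⬛
🟩🟩🟩🟫🟩🟫⬛🟫🟩⬛⬛⬛
❓❓❓❓❓❓❓❓❓⬛⬛⬛
❓❓❓❓❓❓❓❓❓⬛⬛⬛
❓❓❓❓❓❓❓❓❓⬛⬛⬛

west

❓❓❓❓❓❓❓❓❓❓⬛⬛
❓❓❓❓❓❓❓❓❓❓⬛⬛
❓❓❓❓❓❓❓❓❓❓⬛⬛
⬛⬛🟦🟫⬜🟫❓❓❓❓⬛⬛
🟩🟩🟩🟦⬛🟩🟫🟩🟩⬜⬛⬛
🟫🟫⬜🟩🟦⬜🟦🟩🟩🟩⬛⬛
🟫🟦🟩⬜🟫🟫🔴🟫🟩⬜⬛⬛
🟩🟩🟩🟦🟫🟩🟫🟦⬛🟩⬛⬛
⬛🟩🟩🟩🟫🟩🟫⬛🟫🟩⬛⬛
❓❓❓❓❓❓❓❓❓❓⬛⬛
❓❓❓❓❓❓❓❓❓❓⬛⬛
❓❓❓❓❓❓❓❓❓❓⬛⬛

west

❓❓❓❓❓❓❓❓❓❓❓⬛
❓❓❓❓❓❓❓❓❓❓❓⬛
❓❓❓❓❓❓❓❓❓❓❓⬛
⬛⬛⬛🟦🟫⬜🟫❓❓❓❓⬛
🟩🟩🟩🟩🟦⬛🟩🟫🟩🟩⬜⬛
🟦🟫🟫⬜🟩🟦⬜🟦🟩🟩🟩⬛
🟩🟫🟦🟩⬜🟫🔴🟫🟫🟩⬜⬛
⬜🟩🟩🟩🟦🟫🟩🟫🟦⬛🟩⬛
🟦⬛🟩🟩🟩🟫🟩🟫⬛🟫🟩⬛
❓❓❓❓❓❓❓❓❓❓❓⬛
❓❓❓❓❓❓❓❓❓❓❓⬛
❓❓❓❓❓❓❓❓❓❓❓⬛

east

❓❓❓❓❓❓❓❓❓❓⬛⬛
❓❓❓❓❓❓❓❓❓❓⬛⬛
❓❓❓❓❓❓❓❓❓❓⬛⬛
⬛⬛🟦🟫⬜🟫❓❓❓❓⬛⬛
🟩🟩🟩🟦⬛🟩🟫🟩🟩⬜⬛⬛
🟫🟫⬜🟩🟦⬜🟦🟩🟩🟩⬛⬛
🟫🟦🟩⬜🟫🟫🔴🟫🟩⬜⬛⬛
🟩🟩🟩🟦🟫🟩🟫🟦⬛🟩⬛⬛
⬛🟩🟩🟩🟫🟩🟫⬛🟫🟩⬛⬛
❓❓❓❓❓❓❓❓❓❓⬛⬛
❓❓❓❓❓❓❓❓❓❓⬛⬛
❓❓❓❓❓❓❓❓❓❓⬛⬛

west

❓❓❓❓❓❓❓❓❓❓❓⬛
❓❓❓❓❓❓❓❓❓❓❓⬛
❓❓❓❓❓❓❓❓❓❓❓⬛
⬛⬛⬛🟦🟫⬜🟫❓❓❓❓⬛
🟩🟩🟩🟩🟦⬛🟩🟫🟩🟩⬜⬛
🟦🟫🟫⬜🟩🟦⬜🟦🟩🟩🟩⬛
🟩🟫🟦🟩⬜🟫🔴🟫🟫🟩⬜⬛
⬜🟩🟩🟩🟦🟫🟩🟫🟦⬛🟩⬛
🟦⬛🟩🟩🟩🟫🟩🟫⬛🟫🟩⬛
❓❓❓❓❓❓❓❓❓❓❓⬛
❓❓❓❓❓❓❓❓❓❓❓⬛
❓❓❓❓❓❓❓❓❓❓❓⬛

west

❓❓❓❓❓❓❓❓❓❓❓❓
❓❓❓❓❓❓❓❓❓❓❓❓
❓❓❓❓❓❓❓❓❓❓❓❓
🟩⬛⬛⬛🟦🟫⬜🟫❓❓❓❓
🟫🟩🟩🟩🟩🟦⬛🟩🟫🟩🟩⬜
🟩🟦🟫🟫⬜🟩🟦⬜🟦🟩🟩🟩
⬛🟩🟫🟦🟩⬜🔴🟫🟫🟫🟩⬜
⬛⬜🟩🟩🟩🟦🟫🟩🟫🟦⬛🟩
🟩🟦⬛🟩🟩🟩🟫🟩🟫⬛🟫🟩
❓❓❓❓❓❓❓❓❓❓❓❓
❓❓❓❓❓❓❓❓❓❓❓❓
❓❓❓❓❓❓❓❓❓❓❓❓

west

❓❓❓❓❓❓❓❓❓❓❓❓
❓❓❓❓❓❓❓❓❓❓❓❓
❓❓❓❓❓❓❓❓❓❓❓❓
❓🟩⬛⬛⬛🟦🟫⬜🟫❓❓❓
❓🟫🟩🟩🟩🟩🟦⬛🟩🟫🟩🟩
❓🟩🟦🟫🟫⬜🟩🟦⬜🟦🟩🟩
❓⬛🟩🟫🟦🟩🔴🟫🟫🟫🟫🟩
❓⬛⬜🟩🟩🟩🟦🟫🟩🟫🟦⬛
❓🟩🟦⬛🟩🟩🟩🟫🟩🟫⬛🟫
❓❓❓❓❓❓❓❓❓❓❓❓
❓❓❓❓❓❓❓❓❓❓❓❓
❓❓❓❓❓❓❓❓❓❓❓❓

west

❓❓❓❓❓❓❓❓❓❓❓❓
❓❓❓❓❓❓❓❓❓❓❓❓
❓❓❓❓❓❓❓❓❓❓❓❓
❓❓🟩⬛⬛⬛🟦🟫⬜🟫❓❓
❓❓🟫🟩🟩🟩🟩🟦⬛🟩🟫🟩
❓❓🟩🟦🟫🟫⬜🟩🟦⬜🟦🟩
❓❓⬛🟩🟫🟦🔴⬜🟫🟫🟫🟫
❓❓⬛⬜🟩🟩🟩🟦🟫🟩🟫🟦
❓❓🟩🟦⬛🟩🟩🟩🟫🟩🟫⬛
❓❓❓❓❓❓❓❓❓❓❓❓
❓❓❓❓❓❓❓❓❓❓❓❓
❓❓❓❓❓❓❓❓❓❓❓❓

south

❓❓❓❓❓❓❓❓❓❓❓❓
❓❓❓❓❓❓❓❓❓❓❓❓
❓❓🟩⬛⬛⬛🟦🟫⬜🟫❓❓
❓❓🟫🟩🟩🟩🟩🟦⬛🟩🟫🟩
❓❓🟩🟦🟫🟫⬜🟩🟦⬜🟦🟩
❓❓⬛🟩🟫🟦🟩⬜🟫🟫🟫🟫
❓❓⬛⬜🟩🟩🔴🟦🟫🟩🟫🟦
❓❓🟩🟦⬛🟩🟩🟩🟫🟩🟫⬛
❓❓❓❓🟩🟩🟫🟩🟫❓❓❓
❓❓❓❓❓❓❓❓❓❓❓❓
❓❓❓❓❓❓❓❓❓❓❓❓
⬛⬛⬛⬛⬛⬛⬛⬛⬛⬛⬛⬛

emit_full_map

🟩⬛⬛⬛🟦🟫⬜🟫❓❓❓❓
🟫🟩🟩🟩🟩🟦⬛🟩🟫🟩🟩⬜
🟩🟦🟫🟫⬜🟩🟦⬜🟦🟩🟩🟩
⬛🟩🟫🟦🟩⬜🟫🟫🟫🟫🟩⬜
⬛⬜🟩🟩🔴🟦🟫🟩🟫🟦⬛🟩
🟩🟦⬛🟩🟩🟩🟫🟩🟫⬛🟫🟩
❓❓🟩🟩🟫🟩🟫❓❓❓❓❓

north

❓❓❓❓❓❓❓❓❓❓❓❓
❓❓❓❓❓❓❓❓❓❓❓❓
❓❓❓❓❓❓❓❓❓❓❓❓
❓❓🟩⬛⬛⬛🟦🟫⬜🟫❓❓
❓❓🟫🟩🟩🟩🟩🟦⬛🟩🟫🟩
❓❓🟩🟦🟫🟫⬜🟩🟦⬜🟦🟩
❓❓⬛🟩🟫🟦🔴⬜🟫🟫🟫🟫
❓❓⬛⬜🟩🟩🟩🟦🟫🟩🟫🟦
❓❓🟩🟦⬛🟩🟩🟩🟫🟩🟫⬛
❓❓❓❓🟩🟩🟫🟩🟫❓❓❓
❓❓❓❓❓❓❓❓❓❓❓❓
❓❓❓❓❓❓❓❓❓❓❓❓

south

❓❓❓❓❓❓❓❓❓❓❓❓
❓❓❓❓❓❓❓❓❓❓❓❓
❓❓🟩⬛⬛⬛🟦🟫⬜🟫❓❓
❓❓🟫🟩🟩🟩🟩🟦⬛🟩🟫🟩
❓❓🟩🟦🟫🟫⬜🟩🟦⬜🟦🟩
❓❓⬛🟩🟫🟦🟩⬜🟫🟫🟫🟫
❓❓⬛⬜🟩🟩🔴🟦🟫🟩🟫🟦
❓❓🟩🟦⬛🟩🟩🟩🟫🟩🟫⬛
❓❓❓❓🟩🟩🟫🟩🟫❓❓❓
❓❓❓❓❓❓❓❓❓❓❓❓
❓❓❓❓❓❓❓❓❓❓❓❓
⬛⬛⬛⬛⬛⬛⬛⬛⬛⬛⬛⬛

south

❓❓❓❓❓❓❓❓❓❓❓❓
❓❓🟩⬛⬛⬛🟦🟫⬜🟫❓❓
❓❓🟫🟩🟩🟩🟩🟦⬛🟩🟫🟩
❓❓🟩🟦🟫🟫⬜🟩🟦⬜🟦🟩
❓❓⬛🟩🟫🟦🟩⬜🟫🟫🟫🟫
❓❓⬛⬜🟩🟩🟩🟦🟫🟩🟫🟦
❓❓🟩🟦⬛🟩🔴🟩🟫🟩🟫⬛
❓❓❓❓🟩🟩🟫🟩🟫❓❓❓
❓❓❓❓🟩🟫🟫⬜🟫❓❓❓
❓❓❓❓❓❓❓❓❓❓❓❓
⬛⬛⬛⬛⬛⬛⬛⬛⬛⬛⬛⬛
⬛⬛⬛⬛⬛⬛⬛⬛⬛⬛⬛⬛

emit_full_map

🟩⬛⬛⬛🟦🟫⬜🟫❓❓❓❓
🟫🟩🟩🟩🟩🟦⬛🟩🟫🟩🟩⬜
🟩🟦🟫🟫⬜🟩🟦⬜🟦🟩🟩🟩
⬛🟩🟫🟦🟩⬜🟫🟫🟫🟫🟩⬜
⬛⬜🟩🟩🟩🟦🟫🟩🟫🟦⬛🟩
🟩🟦⬛🟩🔴🟩🟫🟩🟫⬛🟫🟩
❓❓🟩🟩🟫🟩🟫❓❓❓❓❓
❓❓🟩🟫🟫⬜🟫❓❓❓❓❓


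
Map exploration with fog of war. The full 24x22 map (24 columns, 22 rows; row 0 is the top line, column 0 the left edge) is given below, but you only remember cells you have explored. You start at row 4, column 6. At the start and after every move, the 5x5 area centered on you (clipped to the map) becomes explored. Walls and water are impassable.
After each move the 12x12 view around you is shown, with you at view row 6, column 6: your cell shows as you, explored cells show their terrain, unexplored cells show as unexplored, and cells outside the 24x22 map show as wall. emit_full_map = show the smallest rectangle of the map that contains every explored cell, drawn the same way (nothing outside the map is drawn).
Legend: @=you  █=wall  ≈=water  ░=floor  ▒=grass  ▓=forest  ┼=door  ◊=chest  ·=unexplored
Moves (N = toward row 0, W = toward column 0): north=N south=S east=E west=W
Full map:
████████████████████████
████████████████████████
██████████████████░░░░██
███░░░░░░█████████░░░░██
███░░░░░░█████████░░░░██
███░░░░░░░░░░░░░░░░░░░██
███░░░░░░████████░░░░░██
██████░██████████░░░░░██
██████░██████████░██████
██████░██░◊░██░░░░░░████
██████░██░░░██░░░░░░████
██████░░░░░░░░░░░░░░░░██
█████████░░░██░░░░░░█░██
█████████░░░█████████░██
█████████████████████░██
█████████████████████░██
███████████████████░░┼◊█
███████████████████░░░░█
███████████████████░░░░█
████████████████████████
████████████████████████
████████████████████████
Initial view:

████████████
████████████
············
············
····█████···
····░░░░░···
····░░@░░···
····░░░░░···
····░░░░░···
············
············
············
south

████████████
············
············
····█████···
····░░░░░···
····░░░░░···
····░░@░░···
····░░░░░···
····██░██···
············
············
············

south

············
············
····█████···
····░░░░░···
····░░░░░···
····░░░░░···
····░░@░░···
····██░██···
····██░██···
············
············
············

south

············
····█████···
····░░░░░···
····░░░░░···
····░░░░░···
····░░░░░···
····██@██···
····██░██···
····██░██···
············
············
············

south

····█████···
····░░░░░···
····░░░░░···
····░░░░░···
····░░░░░···
····██░██···
····██@██···
····██░██···
····██░██···
············
············
············

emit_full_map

█████
░░░░░
░░░░░
░░░░░
░░░░░
██░██
██@██
██░██
██░██

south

····░░░░░···
····░░░░░···
····░░░░░···
····░░░░░···
····██░██···
····██░██···
····██@██···
····██░██···
····██░░░···
············
············
············

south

····░░░░░···
····░░░░░···
····░░░░░···
····██░██···
····██░██···
····██░██···
····██@██···
····██░░░···
····█████···
············
············
············

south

····░░░░░···
····░░░░░···
····██░██···
····██░██···
····██░██···
····██░██···
····██@░░···
····█████···
····█████···
············
············
············

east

···░░░░░····
···░░░░░····
···██░██····
···██░██····
···██░██░···
···██░██░···
···██░@░░···
···█████░···
···█████░···
············
············
············

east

··░░░░░·····
··░░░░░·····
··██░██·····
··██░██·····
··██░██░◊···
··██░██░░···
··██░░@░░···
··█████░░···
··█████░░···
············
············
············

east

·░░░░░······
·░░░░░······
·██░██······
·██░██······
·██░██░◊░···
·██░██░░░···
·██░░░@░░···
·█████░░░···
·█████░░░···
············
············
············

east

░░░░░·······
░░░░░·······
██░██·······
██░██·······
██░██░◊░█···
██░██░░░█···
██░░░░@░░···
█████░░░█···
█████░░░█···
············
············
············

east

░░░░········
░░░░········
█░██········
█░██········
█░██░◊░██···
█░██░░░██···
█░░░░░@░░···
████░░░██···
████░░░██···
············
············
············

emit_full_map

█████·····
░░░░░·····
░░░░░·····
░░░░░·····
░░░░░·····
██░██·····
██░██·····
██░██░◊░██
██░██░░░██
██░░░░░@░░
█████░░░██
█████░░░██

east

░░░·········
░░░·········
░██·········
░██·········
░██░◊░██░···
░██░░░██░···
░░░░░░@░░···
███░░░██░···
███░░░███···
············
············
············

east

░░··········
░░··········
██··········
██··········
██░◊░██░░···
██░░░██░░···
░░░░░░@░░···
██░░░██░░···
██░░░████···
············
············
············

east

░···········
░···········
█···········
█···········
█░◊░██░░░···
█░░░██░░░···
░░░░░░@░░···
█░░░██░░░···
█░░░█████···
············
············
············

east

············
············
············
············
░◊░██░░░░···
░░░██░░░░···
░░░░░░@░░···
░░░██░░░░···
░░░██████···
············
············
············

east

············
············
············
············
◊░██░░░░░···
░░██░░░░░···
░░░░░░@░░···
░░██░░░░░···
░░███████···
············
············
············

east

············
············
············
············
░██░░░░░░···
░██░░░░░░···
░░░░░░@░░···
░██░░░░░░···
░████████···
············
············
············

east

············
············
············
············
██░░░░░░█···
██░░░░░░█···
░░░░░░@░░···
██░░░░░░█···
█████████···
············
············
············

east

···········█
···········█
···········█
···········█
█░░░░░░██··█
█░░░░░░██··█
░░░░░░@░░··█
█░░░░░░█░··█
████████░··█
···········█
···········█
···········█

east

··········██
··········██
··········██
··········██
░░░░░░███·██
░░░░░░███·██
░░░░░░@░█·██
░░░░░░█░█·██
███████░█·██
··········██
··········██
··········██

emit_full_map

█████··············
░░░░░··············
░░░░░··············
░░░░░··············
░░░░░··············
██░██··············
██░██··············
██░██░◊░██░░░░░░███
██░██░░░██░░░░░░███
██░░░░░░░░░░░░░░@░█
█████░░░██░░░░░░█░█
█████░░░█████████░█

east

·········███
·········███
·········███
·········███
░░░░░███████
░░░░░███████
░░░░░░@█████
░░░░░█░█████
██████░█████
·········███
·········███
·········███

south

·········███
·········███
·········███
░░░░░███████
░░░░░███████
░░░░░░░█████
░░░░░█@█████
██████░█████
····██░█████
·········███
·········███
·········███

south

·········███
·········███
░░░░░███████
░░░░░███████
░░░░░░░█████
░░░░░█░█████
██████@█████
····██░█████
····██░█████
·········███
·········███
·········███

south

·········███
░░░░░███████
░░░░░███████
░░░░░░░█████
░░░░░█░█████
██████░█████
····██@█████
····██░█████
····░░┼◊████
·········███
·········███
·········███

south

░░░░░███████
░░░░░███████
░░░░░░░█████
░░░░░█░█████
██████░█████
····██░█████
····██@█████
····░░┼◊████
····░░░░████
·········███
·········███
·········███

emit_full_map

█████···············
░░░░░···············
░░░░░···············
░░░░░···············
░░░░░···············
██░██···············
██░██···············
██░██░◊░██░░░░░░████
██░██░░░██░░░░░░████
██░░░░░░░░░░░░░░░░██
█████░░░██░░░░░░█░██
█████░░░█████████░██
···············██░██
···············██@██
···············░░┼◊█
···············░░░░█
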